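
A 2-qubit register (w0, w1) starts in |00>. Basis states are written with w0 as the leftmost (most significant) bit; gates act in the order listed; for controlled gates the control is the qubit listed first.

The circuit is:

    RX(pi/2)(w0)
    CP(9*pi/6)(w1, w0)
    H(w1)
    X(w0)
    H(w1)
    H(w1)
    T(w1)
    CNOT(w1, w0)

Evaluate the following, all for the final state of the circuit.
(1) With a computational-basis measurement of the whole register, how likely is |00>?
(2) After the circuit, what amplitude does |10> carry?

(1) Outcome |00> occurs with probability 1/4. Key observation: steps 5-6 multiply out to the identity, so the circuit reduces to the remaining gates.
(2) The amplitude on |10> is 1/2.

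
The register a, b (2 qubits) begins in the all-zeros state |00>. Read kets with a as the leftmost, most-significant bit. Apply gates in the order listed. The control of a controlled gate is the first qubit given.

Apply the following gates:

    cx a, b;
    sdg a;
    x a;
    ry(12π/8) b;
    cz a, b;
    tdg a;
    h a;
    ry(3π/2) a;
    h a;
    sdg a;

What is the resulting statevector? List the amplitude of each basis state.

The final amplitudes are exp(3*I*pi/4)/2 on |00>, exp(3*I*pi/4)/2 on |01>, -exp(I*pi/4)/2 on |10>, -exp(I*pi/4)/2 on |11>.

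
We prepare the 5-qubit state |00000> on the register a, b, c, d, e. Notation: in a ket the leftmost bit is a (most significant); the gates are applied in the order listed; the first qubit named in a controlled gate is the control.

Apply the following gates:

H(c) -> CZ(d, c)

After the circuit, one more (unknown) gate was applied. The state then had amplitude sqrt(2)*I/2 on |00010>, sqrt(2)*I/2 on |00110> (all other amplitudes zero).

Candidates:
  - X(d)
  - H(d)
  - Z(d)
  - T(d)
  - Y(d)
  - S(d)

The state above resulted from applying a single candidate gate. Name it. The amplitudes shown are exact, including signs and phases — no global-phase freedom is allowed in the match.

It was Y(d) that produced the state shown.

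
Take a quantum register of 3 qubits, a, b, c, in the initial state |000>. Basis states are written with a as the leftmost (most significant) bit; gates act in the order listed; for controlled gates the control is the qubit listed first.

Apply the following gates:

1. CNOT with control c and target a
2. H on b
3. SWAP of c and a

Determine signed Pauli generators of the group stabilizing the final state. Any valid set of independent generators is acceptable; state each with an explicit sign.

The stabilizer group can be generated by +IXI, +ZII, +IIZ, among other valid generating sets.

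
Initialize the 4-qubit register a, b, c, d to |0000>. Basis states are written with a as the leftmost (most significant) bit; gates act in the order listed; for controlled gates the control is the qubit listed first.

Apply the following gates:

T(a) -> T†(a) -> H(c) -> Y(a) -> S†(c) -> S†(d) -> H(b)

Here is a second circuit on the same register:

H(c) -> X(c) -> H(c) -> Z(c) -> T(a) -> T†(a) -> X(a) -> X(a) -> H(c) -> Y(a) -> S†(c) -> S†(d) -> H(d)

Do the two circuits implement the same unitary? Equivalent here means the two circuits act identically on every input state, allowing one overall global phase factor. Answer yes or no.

No: there is an input state on which the two circuits produce genuinely different outputs (not merely differing by a phase).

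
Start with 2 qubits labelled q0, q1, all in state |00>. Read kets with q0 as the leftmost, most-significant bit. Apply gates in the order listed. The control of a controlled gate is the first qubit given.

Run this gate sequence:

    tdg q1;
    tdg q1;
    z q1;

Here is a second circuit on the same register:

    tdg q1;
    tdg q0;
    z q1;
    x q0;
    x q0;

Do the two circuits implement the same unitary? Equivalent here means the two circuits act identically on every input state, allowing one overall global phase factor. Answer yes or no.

No — the two circuits implement different unitaries, even allowing a global phase.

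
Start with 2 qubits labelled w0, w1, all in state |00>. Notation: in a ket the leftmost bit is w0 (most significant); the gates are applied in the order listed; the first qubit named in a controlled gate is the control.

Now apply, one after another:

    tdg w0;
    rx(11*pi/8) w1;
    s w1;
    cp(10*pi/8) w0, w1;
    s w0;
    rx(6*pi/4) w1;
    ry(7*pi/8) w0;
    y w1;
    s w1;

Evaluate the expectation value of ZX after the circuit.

The expectation value of ZX is -sqrt(2)/4.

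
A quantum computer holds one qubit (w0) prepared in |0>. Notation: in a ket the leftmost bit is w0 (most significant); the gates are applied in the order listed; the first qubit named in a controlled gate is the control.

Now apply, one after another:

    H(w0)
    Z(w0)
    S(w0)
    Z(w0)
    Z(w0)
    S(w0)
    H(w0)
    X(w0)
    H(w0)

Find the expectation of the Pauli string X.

In the final state, X has expectation -1.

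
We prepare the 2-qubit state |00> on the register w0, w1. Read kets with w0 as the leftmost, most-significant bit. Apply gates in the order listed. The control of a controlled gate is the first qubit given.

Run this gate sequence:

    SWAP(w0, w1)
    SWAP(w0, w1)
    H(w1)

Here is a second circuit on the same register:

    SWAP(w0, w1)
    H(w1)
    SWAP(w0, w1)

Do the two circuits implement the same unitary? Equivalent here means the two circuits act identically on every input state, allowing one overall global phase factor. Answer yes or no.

No: there is an input state on which the two circuits produce genuinely different outputs (not merely differing by a phase).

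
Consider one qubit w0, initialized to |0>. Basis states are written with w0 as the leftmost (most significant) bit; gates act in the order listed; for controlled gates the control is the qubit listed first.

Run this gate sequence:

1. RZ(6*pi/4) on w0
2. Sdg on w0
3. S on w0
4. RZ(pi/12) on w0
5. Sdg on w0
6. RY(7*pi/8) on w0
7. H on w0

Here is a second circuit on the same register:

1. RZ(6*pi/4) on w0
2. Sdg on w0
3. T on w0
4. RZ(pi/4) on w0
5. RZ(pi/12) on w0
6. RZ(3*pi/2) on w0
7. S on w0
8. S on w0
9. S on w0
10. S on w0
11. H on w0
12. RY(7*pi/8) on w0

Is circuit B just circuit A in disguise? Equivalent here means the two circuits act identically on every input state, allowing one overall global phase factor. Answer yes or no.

No, they are not equivalent — no single phase factor reconciles the two unitaries.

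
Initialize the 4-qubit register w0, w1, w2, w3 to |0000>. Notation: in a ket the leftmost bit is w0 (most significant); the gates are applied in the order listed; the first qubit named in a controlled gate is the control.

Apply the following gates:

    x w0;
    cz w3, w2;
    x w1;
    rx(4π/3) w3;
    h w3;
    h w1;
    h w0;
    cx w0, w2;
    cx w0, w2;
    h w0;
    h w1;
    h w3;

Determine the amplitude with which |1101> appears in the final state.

The amplitude on |1101> is -sqrt(3)*I/2. Key observation: steps 5-12 multiply out to the identity, so the circuit reduces to the remaining gates.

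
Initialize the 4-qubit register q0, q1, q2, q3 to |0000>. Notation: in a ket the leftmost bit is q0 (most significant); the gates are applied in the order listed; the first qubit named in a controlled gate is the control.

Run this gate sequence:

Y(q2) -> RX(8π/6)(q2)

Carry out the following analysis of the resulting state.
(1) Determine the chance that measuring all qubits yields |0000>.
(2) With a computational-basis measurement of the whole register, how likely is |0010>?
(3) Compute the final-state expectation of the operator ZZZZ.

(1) A full measurement returns |0000> with probability 3/4.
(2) Outcome |0010> occurs with probability 1/4.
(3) The expectation value of ZZZZ is 1/2.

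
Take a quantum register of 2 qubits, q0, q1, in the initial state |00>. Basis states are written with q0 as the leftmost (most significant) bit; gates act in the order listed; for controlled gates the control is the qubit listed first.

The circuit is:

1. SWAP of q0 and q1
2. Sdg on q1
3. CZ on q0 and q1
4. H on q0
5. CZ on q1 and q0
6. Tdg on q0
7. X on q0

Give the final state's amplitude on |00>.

The final state's coefficient on |00> equals -sqrt(2)*exp(3*I*pi/4)/2.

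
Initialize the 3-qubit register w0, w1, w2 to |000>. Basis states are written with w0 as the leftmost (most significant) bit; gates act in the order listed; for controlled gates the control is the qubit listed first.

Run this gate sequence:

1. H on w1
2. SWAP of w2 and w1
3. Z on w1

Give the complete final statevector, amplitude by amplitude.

The resulting statevector has amplitude sqrt(2)/2 on |000>, sqrt(2)/2 on |001>, and 0 on every other basis state.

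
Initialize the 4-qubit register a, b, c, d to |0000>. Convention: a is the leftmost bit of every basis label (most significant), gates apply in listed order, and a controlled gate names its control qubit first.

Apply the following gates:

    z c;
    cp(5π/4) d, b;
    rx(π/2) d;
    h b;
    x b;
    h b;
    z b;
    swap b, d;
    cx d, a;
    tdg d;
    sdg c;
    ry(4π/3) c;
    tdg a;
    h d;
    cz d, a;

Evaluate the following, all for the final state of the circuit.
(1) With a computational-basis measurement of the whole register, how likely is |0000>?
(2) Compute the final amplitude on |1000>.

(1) Outcome |0000> occurs with probability 1/16.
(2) |1000> carries amplitude 0 in the final state.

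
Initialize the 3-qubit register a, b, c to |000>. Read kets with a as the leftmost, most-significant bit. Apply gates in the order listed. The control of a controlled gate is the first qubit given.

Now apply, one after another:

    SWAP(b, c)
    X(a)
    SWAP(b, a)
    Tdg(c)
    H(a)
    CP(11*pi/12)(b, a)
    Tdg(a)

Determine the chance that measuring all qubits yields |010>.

A full measurement returns |010> with probability 1/2.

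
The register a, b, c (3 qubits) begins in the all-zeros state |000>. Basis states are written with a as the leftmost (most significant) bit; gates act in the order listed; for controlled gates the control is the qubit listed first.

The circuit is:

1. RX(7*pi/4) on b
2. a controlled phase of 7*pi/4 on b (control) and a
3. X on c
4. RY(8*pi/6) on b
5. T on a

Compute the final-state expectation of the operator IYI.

The expectation value of IYI is sqrt(2)/2.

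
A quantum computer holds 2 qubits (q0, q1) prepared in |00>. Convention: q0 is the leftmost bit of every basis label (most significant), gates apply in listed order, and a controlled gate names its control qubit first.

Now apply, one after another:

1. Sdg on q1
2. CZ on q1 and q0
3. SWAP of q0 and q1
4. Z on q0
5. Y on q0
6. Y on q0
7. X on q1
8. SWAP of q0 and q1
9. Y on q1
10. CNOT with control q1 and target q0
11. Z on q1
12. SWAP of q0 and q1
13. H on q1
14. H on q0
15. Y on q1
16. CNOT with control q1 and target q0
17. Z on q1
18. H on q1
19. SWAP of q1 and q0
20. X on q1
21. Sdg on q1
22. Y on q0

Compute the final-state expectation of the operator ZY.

The expectation value of ZY is 1.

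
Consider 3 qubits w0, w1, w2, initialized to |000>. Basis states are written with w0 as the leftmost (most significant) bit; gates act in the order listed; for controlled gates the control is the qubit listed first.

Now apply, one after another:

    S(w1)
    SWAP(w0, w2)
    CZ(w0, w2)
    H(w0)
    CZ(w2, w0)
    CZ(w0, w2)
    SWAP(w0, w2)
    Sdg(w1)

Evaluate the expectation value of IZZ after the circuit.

The observable IZZ averages to 0.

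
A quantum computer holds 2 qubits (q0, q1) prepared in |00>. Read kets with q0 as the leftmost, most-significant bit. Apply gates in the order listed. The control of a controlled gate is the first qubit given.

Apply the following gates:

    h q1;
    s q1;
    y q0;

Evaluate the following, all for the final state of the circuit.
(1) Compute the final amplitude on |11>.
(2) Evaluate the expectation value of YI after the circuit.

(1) The amplitude on |11> is -sqrt(2)/2.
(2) The expectation value of YI is 0.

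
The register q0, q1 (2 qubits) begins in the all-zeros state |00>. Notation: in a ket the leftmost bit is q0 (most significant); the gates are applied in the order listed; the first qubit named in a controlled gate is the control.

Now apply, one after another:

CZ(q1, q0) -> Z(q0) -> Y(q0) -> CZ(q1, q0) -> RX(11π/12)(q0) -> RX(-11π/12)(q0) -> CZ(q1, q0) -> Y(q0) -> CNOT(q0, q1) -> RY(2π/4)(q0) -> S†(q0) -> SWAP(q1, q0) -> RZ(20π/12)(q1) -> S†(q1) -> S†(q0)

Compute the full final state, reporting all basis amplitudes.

The resulting statevector has amplitude -sqrt(2)*exp(I*pi/6)/2 on |00>, -sqrt(2)*exp(5*I*pi/6)/2 on |01>, 0 on |10>, 0 on |11>.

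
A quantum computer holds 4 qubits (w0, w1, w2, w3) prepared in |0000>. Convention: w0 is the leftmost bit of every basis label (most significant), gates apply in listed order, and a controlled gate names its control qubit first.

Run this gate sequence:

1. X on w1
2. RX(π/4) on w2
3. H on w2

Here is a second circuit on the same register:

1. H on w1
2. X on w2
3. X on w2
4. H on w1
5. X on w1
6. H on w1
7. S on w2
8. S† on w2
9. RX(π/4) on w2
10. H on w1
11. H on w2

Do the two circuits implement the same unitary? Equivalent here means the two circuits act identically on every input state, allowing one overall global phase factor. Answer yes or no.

Yes — the two circuits implement the same unitary up to a global phase.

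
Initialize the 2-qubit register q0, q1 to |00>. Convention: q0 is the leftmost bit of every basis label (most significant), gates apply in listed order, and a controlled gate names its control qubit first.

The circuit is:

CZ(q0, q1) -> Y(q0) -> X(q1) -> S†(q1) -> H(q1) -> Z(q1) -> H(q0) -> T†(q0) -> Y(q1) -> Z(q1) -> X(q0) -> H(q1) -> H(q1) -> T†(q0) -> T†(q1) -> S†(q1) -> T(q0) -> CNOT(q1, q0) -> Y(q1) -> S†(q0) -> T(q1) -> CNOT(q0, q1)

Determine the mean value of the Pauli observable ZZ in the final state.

The expectation value of ZZ is 0.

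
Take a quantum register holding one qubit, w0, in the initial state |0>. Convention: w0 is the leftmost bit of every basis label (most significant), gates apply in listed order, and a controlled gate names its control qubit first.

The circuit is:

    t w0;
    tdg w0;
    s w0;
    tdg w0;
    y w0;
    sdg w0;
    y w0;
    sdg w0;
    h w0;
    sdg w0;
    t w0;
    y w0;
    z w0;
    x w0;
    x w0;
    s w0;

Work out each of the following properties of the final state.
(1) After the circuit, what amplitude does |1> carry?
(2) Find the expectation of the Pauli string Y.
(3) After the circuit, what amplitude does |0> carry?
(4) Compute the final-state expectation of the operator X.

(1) The final state's coefficient on |1> equals -sqrt(2)*I/2.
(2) The expectation value of Y is sqrt(2)/2.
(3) |0> carries amplitude sqrt(2)*exp(3*I*pi/4)/2 in the final state.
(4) The observable X averages to -sqrt(2)/2.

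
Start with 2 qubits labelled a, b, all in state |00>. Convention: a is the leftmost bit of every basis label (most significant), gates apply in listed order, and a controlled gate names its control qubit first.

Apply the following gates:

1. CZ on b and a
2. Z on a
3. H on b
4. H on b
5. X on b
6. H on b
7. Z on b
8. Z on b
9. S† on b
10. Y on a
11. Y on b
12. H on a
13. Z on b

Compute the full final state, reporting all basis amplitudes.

The final amplitudes are I/2 on |00>, 1/2 on |01>, -I/2 on |10>, -1/2 on |11>. Key observation: steps 4-7 multiply out to the identity, so the circuit reduces to the remaining gates.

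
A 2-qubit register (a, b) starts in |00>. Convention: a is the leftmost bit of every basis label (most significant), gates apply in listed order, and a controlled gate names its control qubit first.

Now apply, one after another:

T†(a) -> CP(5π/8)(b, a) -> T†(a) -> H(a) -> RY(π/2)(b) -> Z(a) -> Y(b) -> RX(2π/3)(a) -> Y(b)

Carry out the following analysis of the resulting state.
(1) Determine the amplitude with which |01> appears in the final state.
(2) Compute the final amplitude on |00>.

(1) |01> carries amplitude 1/4 + sqrt(3)*I/4 in the final state.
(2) |00> carries amplitude 1/4 + sqrt(3)*I/4 in the final state.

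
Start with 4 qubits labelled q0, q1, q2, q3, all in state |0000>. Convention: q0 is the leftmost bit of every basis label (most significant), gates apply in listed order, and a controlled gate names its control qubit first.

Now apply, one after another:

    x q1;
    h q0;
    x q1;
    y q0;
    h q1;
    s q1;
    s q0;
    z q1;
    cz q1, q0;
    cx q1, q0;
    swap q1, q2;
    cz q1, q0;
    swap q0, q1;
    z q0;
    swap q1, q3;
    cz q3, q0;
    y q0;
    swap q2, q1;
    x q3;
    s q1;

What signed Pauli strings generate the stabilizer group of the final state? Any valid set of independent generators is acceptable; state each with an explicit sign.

The stabilizer group can be generated by +IYII, +IIIY, -ZIII, +IIZI, among other valid generating sets.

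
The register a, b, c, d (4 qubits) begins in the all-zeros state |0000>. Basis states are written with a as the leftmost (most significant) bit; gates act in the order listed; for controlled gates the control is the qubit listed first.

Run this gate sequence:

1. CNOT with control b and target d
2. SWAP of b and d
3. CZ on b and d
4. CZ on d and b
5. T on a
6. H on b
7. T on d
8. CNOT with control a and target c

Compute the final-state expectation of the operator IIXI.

In the final state, IIXI has expectation 0.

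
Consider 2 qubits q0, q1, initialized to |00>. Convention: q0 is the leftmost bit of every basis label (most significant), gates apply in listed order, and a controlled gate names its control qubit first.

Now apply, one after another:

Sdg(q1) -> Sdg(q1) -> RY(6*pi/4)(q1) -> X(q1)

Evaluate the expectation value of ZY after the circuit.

The expectation value of ZY is 0.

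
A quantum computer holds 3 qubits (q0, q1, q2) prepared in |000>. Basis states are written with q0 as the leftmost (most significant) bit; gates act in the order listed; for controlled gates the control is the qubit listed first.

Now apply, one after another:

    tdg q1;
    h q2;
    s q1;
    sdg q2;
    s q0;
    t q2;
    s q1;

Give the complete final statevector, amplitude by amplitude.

The final amplitudes are sqrt(2)/2 on |000>, -sqrt(2)*exp(3*I*pi/4)/2 on |001>, and 0 on every other basis state.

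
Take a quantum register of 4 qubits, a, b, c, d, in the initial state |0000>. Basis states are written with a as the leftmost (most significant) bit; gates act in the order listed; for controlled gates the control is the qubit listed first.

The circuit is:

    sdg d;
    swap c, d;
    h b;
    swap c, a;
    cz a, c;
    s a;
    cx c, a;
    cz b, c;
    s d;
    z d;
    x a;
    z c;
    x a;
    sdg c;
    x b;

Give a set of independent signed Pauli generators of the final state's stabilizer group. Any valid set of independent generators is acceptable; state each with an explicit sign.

One valid set of independent stabilizer generators is +IXII, +ZIII, +IIZI, +IIIZ (any independent generating set of the same group is equally correct).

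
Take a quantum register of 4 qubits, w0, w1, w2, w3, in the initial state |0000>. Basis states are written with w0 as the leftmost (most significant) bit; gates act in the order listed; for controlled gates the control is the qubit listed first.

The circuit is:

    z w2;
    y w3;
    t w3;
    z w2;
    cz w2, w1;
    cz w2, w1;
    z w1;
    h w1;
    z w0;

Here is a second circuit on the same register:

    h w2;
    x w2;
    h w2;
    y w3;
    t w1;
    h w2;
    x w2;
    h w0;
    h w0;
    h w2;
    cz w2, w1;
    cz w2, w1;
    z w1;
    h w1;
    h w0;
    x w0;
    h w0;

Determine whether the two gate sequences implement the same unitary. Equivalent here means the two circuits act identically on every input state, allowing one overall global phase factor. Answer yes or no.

No: there is an input state on which the two circuits produce genuinely different outputs (not merely differing by a phase).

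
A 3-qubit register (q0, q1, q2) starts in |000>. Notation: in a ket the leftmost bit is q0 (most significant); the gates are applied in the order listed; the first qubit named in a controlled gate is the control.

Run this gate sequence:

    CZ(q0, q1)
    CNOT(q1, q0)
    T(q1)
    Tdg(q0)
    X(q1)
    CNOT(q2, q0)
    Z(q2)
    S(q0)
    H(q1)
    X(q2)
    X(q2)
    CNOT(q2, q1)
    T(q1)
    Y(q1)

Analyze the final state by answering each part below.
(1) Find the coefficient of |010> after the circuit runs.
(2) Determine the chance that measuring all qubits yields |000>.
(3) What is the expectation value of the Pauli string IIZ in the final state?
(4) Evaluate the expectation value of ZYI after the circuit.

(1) The final state's coefficient on |010> equals sqrt(2)*I/2. Key observation: steps 10-11 multiply out to the identity, so the circuit reduces to the remaining gates.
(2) A full measurement returns |000> with probability 1/2.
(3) The expectation value of IIZ is 1.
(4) In the final state, ZYI has expectation -sqrt(2)/2.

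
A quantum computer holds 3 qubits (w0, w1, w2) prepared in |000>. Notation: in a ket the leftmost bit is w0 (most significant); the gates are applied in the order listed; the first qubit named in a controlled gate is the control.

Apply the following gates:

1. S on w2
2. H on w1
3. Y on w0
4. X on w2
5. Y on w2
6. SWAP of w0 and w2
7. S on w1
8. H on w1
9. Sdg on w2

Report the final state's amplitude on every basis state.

The final amplitudes are 1/2 - I/2 on |001>, -1/2 - I/2 on |011>, and 0 on every other basis state.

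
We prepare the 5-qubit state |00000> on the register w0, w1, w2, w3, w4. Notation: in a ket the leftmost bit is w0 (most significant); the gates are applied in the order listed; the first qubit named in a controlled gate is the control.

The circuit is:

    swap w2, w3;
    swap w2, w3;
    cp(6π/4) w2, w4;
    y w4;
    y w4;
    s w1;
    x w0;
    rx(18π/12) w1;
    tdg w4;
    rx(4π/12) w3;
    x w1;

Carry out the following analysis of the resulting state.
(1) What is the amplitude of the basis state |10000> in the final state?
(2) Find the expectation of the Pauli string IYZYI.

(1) |10000> carries amplitude -sqrt(6)*I/4 in the final state. Key observation: steps 1-2 multiply out to the identity, so the circuit reduces to the remaining gates.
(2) The observable IYZYI averages to sqrt(3)/2.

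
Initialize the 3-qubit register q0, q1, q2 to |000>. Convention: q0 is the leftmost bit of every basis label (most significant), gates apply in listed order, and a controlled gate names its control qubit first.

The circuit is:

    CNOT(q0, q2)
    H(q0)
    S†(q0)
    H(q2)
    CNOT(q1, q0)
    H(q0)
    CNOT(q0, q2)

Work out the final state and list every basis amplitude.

The final amplitudes are sqrt(2)*(1 - I)/4 on |000>, sqrt(2)*(1 - I)/4 on |001>, 0 on |010>, 0 on |011>, sqrt(2)*(1 + I)/4 on |100>, sqrt(2)*(1 + I)/4 on |101>, 0 on |110>, 0 on |111>.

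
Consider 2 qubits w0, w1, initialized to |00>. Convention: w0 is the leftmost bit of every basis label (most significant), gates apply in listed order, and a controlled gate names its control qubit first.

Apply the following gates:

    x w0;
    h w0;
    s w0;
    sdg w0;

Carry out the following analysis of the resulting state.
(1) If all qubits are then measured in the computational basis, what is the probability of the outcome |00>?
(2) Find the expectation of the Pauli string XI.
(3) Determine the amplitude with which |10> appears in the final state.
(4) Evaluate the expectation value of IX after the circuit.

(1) The probability of measuring |00> is 1/2. Key observation: steps 3-4 multiply out to the identity, so the circuit reduces to the remaining gates.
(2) The observable XI averages to -1.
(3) |10> carries amplitude -sqrt(2)/2 in the final state.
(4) The observable IX averages to 0.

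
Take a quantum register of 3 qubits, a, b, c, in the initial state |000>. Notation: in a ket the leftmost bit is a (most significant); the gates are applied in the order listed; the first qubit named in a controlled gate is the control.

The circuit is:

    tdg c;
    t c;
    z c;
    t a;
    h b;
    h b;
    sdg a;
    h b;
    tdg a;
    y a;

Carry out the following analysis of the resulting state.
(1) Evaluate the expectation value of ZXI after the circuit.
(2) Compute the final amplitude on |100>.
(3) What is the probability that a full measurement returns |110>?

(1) The expectation value of ZXI is -1. Key observation: the block from step 5 through step 6 cancels to the identity and can be dropped.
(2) The amplitude on |100> is sqrt(2)*I/2.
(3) A full measurement returns |110> with probability 1/2.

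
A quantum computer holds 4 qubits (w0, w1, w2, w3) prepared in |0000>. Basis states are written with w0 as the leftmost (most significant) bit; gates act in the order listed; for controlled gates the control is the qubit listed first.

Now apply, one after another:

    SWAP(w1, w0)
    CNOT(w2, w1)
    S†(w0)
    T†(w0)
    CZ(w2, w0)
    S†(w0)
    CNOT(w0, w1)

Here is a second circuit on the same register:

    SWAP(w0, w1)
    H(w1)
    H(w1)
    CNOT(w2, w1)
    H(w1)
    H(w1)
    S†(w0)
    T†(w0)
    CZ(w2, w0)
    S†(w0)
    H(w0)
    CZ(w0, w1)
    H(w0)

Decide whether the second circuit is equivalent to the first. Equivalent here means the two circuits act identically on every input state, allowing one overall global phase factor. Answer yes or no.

No — the two circuits implement different unitaries, even allowing a global phase.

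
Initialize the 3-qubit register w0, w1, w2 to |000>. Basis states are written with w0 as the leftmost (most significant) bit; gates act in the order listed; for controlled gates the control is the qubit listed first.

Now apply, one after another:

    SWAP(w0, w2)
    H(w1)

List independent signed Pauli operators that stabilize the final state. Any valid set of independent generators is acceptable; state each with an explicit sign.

The final state is stabilized by the group generated by +IXI, +ZII, +IIZ; other independent generating sets are equally valid.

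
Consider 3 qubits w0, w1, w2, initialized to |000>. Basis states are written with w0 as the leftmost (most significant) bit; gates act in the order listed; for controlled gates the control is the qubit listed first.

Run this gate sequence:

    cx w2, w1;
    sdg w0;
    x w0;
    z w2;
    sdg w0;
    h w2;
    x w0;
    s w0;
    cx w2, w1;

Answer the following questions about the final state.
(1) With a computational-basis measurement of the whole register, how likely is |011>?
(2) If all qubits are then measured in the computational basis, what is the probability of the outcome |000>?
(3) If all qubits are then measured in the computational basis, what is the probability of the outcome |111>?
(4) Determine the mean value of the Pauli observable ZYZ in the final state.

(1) The probability of measuring |011> is 1/2.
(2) Outcome |000> occurs with probability 1/2.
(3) A full measurement returns |111> with probability 0.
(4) In the final state, ZYZ has expectation 0.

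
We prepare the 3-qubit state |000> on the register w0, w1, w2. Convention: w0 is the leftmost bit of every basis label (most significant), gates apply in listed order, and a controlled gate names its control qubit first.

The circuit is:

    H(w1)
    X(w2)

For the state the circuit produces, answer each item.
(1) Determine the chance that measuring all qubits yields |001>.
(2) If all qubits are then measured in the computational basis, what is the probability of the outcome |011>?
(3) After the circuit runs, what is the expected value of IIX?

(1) Outcome |001> occurs with probability 1/2.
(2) A full measurement returns |011> with probability 1/2.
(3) In the final state, IIX has expectation 0.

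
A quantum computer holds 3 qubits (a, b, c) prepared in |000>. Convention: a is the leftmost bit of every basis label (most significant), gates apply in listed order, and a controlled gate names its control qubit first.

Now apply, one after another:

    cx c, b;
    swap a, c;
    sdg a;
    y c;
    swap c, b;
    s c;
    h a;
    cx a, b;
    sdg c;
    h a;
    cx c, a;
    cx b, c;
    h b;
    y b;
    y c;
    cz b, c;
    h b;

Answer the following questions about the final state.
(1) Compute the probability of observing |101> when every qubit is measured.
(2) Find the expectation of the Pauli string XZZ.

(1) Outcome |101> occurs with probability 1/4.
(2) The observable XZZ averages to 1.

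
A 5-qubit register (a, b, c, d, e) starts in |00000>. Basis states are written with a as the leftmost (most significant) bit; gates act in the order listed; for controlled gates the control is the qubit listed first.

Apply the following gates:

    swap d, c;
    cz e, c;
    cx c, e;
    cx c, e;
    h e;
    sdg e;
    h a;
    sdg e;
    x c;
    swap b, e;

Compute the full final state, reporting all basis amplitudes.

The final amplitudes are 1/2 on |00100>, -1/2 on |01100>, 1/2 on |10100>, -1/2 on |11100>, and 0 on every other basis state. Key observation: steps 3-4 multiply out to the identity, so the circuit reduces to the remaining gates.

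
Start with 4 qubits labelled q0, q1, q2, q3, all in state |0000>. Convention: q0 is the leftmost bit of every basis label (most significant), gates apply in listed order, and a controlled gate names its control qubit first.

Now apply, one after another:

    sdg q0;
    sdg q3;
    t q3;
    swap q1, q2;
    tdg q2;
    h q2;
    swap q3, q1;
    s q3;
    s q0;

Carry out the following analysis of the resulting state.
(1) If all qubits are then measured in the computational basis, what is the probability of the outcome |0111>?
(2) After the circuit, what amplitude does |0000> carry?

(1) The probability of measuring |0111> is 0.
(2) |0000> carries amplitude sqrt(2)/2 in the final state.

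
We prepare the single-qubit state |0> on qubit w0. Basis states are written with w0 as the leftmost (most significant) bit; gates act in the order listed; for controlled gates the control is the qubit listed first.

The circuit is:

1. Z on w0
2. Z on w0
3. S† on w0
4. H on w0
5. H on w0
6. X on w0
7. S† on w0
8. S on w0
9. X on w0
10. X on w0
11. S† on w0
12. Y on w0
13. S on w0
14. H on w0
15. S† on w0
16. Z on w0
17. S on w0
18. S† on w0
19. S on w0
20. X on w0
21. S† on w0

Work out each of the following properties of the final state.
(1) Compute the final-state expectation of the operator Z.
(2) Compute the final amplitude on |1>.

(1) The expectation value of Z is 0.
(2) |1> carries amplitude sqrt(2)*I/2 in the final state.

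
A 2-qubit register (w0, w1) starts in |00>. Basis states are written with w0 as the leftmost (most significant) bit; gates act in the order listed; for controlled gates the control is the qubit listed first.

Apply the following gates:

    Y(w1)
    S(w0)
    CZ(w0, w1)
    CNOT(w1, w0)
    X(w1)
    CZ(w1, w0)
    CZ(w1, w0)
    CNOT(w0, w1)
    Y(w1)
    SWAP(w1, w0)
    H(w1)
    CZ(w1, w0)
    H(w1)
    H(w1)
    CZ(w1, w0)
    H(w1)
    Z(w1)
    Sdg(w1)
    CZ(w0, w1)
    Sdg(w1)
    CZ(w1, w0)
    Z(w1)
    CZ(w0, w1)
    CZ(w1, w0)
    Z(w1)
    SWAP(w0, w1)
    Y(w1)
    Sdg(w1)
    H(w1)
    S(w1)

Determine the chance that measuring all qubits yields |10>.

Outcome |10> occurs with probability 1/2. Key observation: the block from step 11 through step 16 cancels to the identity and can be dropped.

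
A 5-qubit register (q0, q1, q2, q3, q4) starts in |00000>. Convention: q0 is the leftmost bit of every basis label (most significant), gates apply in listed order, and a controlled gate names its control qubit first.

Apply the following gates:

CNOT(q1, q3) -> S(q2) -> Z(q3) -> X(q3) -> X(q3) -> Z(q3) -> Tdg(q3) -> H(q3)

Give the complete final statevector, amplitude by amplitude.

After the circuit, the state carries amplitude sqrt(2)/2 on |00000>, sqrt(2)/2 on |00010>, and 0 on every other basis state. Key observation: the block from step 3 through step 6 cancels to the identity and can be dropped.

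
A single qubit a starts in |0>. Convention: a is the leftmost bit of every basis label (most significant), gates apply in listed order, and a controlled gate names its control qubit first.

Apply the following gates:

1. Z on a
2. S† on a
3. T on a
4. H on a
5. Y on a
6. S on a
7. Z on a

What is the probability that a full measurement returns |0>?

Outcome |0> occurs with probability 1/2.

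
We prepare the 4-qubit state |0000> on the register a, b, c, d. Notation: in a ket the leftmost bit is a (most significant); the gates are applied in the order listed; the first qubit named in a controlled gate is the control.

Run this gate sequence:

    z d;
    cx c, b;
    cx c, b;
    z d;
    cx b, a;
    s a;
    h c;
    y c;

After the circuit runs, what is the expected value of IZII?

The expectation value of IZII is 1. Key observation: steps 1-4 multiply out to the identity, so the circuit reduces to the remaining gates.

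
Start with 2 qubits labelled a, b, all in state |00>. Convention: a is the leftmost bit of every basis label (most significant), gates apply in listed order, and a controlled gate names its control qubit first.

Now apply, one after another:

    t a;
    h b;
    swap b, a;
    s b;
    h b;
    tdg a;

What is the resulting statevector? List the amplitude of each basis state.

The resulting statevector has amplitude 1/2 on |00>, 1/2 on |01>, -exp(3*I*pi/4)/2 on |10>, -exp(3*I*pi/4)/2 on |11>.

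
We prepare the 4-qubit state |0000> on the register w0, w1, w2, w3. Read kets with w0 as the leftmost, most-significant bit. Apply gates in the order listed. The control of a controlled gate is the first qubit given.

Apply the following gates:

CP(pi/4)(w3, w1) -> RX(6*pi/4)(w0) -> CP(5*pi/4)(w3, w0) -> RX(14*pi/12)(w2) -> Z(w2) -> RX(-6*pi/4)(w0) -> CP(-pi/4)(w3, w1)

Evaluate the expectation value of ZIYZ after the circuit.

The observable ZIYZ averages to -1/2.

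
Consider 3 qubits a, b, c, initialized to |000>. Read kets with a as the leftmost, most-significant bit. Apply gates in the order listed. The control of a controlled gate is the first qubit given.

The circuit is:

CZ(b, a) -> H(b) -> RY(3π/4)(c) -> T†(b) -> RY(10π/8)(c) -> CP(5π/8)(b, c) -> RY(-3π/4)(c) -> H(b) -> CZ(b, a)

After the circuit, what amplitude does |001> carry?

The amplitude on |001> is (1 - exp(3*I*pi/4))*sqrt(sqrt(2) + 2)/4.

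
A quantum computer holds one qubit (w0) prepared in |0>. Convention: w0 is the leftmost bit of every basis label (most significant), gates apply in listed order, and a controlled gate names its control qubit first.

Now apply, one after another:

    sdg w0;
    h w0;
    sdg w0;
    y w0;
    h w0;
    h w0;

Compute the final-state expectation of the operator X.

The observable X averages to 0.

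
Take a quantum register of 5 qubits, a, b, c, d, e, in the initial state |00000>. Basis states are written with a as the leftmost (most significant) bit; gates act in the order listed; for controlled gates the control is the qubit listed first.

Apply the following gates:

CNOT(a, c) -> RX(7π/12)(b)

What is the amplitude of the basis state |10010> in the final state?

|10010> carries amplitude 0 in the final state.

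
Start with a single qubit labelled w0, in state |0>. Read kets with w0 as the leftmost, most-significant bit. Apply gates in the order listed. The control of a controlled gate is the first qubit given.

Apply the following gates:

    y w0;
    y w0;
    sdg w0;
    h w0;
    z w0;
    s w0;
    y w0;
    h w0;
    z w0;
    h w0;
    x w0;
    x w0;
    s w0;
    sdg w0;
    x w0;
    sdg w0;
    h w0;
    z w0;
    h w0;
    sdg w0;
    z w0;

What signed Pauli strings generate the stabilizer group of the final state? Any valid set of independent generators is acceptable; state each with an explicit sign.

The final state is stabilized by the group generated by -Y; other independent generating sets are equally valid.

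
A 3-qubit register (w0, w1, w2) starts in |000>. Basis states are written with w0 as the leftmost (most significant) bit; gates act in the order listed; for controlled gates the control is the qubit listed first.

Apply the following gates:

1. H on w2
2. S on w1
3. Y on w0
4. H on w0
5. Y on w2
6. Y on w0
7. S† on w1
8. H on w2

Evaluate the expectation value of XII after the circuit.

The expectation value of XII is 1.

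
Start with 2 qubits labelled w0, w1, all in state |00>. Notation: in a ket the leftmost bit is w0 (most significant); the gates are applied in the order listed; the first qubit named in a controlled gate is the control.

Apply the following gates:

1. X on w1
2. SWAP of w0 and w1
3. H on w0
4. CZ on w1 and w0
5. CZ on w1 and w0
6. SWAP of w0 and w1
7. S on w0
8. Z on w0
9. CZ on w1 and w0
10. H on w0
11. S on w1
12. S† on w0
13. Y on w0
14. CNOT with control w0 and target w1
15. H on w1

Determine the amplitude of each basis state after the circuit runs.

The resulting statevector has amplitude sqrt(2)*(-1 + I)/4 on |00>, sqrt(2)*(-1 - I)/4 on |01>, sqrt(2)*(1 + I)/4 on |10>, sqrt(2)*(1 - I)/4 on |11>. Key observation: steps 4-5 multiply out to the identity, so the circuit reduces to the remaining gates.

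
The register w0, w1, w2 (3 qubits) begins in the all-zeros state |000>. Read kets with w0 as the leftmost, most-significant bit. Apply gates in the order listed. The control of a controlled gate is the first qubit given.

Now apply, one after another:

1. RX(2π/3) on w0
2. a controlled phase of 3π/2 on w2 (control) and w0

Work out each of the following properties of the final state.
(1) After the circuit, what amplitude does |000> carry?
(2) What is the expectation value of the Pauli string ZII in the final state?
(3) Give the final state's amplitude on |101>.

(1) |000> carries amplitude 1/2 in the final state.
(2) The expectation value of ZII is -1/2.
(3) The final state's coefficient on |101> equals 0.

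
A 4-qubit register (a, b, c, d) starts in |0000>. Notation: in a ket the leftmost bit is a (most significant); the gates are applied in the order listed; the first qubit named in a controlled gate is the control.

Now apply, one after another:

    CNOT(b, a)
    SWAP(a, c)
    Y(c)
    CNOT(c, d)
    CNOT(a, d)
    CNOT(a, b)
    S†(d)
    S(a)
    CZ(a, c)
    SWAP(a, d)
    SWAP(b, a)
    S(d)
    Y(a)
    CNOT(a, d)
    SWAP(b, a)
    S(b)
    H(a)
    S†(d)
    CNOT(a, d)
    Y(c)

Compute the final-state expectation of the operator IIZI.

The observable IIZI averages to 1.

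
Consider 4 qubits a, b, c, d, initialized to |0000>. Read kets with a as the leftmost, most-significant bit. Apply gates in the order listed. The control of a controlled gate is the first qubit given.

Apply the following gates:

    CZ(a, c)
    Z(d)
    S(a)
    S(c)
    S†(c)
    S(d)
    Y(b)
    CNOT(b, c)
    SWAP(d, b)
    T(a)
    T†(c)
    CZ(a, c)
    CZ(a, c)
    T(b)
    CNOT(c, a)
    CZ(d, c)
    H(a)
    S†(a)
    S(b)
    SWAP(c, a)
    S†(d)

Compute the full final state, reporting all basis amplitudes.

The resulting statevector has amplitude sqrt(2)*exp(3*I*pi/4)/2 on |1001>, -sqrt(2)*exp(I*pi/4)/2 on |1011>, and 0 on every other basis state. Key observation: the block from step 12 through step 13 cancels to the identity and can be dropped.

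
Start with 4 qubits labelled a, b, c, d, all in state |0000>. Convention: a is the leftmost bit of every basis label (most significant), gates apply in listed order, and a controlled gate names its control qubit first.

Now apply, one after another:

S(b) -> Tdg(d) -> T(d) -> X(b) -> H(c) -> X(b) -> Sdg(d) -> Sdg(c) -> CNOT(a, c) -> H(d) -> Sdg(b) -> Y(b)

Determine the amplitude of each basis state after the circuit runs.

After the circuit, the state carries amplitude I/2 on |0100>, I/2 on |0101>, 1/2 on |0110>, 1/2 on |0111>, and 0 on every other basis state.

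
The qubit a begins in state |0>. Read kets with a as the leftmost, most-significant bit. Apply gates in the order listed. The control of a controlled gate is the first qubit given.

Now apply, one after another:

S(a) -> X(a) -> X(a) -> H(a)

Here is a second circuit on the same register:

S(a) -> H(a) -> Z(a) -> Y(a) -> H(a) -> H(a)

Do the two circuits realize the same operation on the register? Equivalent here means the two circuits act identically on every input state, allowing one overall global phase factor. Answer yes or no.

No, they are not equivalent — no single phase factor reconciles the two unitaries.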